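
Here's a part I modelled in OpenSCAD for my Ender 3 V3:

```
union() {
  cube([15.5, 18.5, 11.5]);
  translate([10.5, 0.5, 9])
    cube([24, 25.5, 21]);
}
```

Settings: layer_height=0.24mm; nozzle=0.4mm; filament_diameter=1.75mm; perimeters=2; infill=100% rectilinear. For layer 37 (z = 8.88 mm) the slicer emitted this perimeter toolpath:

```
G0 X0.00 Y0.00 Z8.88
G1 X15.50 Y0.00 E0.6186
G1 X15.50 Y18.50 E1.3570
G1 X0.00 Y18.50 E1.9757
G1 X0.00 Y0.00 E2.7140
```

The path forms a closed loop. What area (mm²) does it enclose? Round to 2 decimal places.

286.75 mm²

Apply the shoelace formula to the sequence of (X, Y) vertices; enclosed area = 286.75 mm².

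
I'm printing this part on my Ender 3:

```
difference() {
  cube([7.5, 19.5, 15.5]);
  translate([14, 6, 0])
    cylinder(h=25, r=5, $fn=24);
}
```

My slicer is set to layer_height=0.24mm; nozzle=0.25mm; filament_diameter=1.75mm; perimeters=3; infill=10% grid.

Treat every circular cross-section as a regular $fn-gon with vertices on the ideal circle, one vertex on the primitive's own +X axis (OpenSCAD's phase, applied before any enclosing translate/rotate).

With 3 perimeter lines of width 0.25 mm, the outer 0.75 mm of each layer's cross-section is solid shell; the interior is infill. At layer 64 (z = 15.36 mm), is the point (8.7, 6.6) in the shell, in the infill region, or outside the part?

At z = 15.36 mm: the cube (footprint 7.5×19.5) is included at this height; the r=5 cylinder at (14, 6) contributes a regular 24-gon of circumradius 5; Taking the first minus the rest: starting from the 7.5×19.5 cube, the r=5 cylinder at (14, 6) misses the remaining region (no effect) — 1 connected region. Overall, the cross-section is a single solid region. The nearest boundary edge runs (7.50, 19.50)→(7.50, 0.00); distance from the point to it = 1.20 mm. The point is not inside any of the regions above, so it lies outside the cross-section (1.20 mm from the nearest boundary).

outside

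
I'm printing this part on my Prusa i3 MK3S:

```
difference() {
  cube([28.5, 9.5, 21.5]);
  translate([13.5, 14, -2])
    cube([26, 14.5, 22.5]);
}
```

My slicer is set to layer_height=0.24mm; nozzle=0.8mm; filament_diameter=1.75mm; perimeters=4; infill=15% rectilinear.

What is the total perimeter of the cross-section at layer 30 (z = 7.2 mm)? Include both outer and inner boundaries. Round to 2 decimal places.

At z = 7.2 mm: the cube (footprint 28.5×9.5) is included at this height (perimeter 76.00 mm); the 26×14.5 cube at (13.5, 14) contributes its full rectangle (perimeter 81.00 mm); Taking the first minus the rest: starting from the 28.5×9.5 cube, the 26×14.5 cube at (13.5, 14) misses the remaining region (no effect) — boundary = 76.00 mm. Overall, the cross-section is a single solid region. Total boundary length (outer) = 76.00 mm.

76.00 mm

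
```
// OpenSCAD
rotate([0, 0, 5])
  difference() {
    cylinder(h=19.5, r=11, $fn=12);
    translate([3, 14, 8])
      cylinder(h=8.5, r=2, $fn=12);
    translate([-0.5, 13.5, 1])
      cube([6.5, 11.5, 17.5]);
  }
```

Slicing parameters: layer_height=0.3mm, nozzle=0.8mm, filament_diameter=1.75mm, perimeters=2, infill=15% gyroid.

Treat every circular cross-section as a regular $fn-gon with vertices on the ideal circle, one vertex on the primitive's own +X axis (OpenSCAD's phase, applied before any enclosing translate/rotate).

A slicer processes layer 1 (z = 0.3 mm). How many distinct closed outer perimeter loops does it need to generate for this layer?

1

At z = 0.3 mm: the r=11 cylinder gives a regular 12-gon of circumradius 11 (constant along its height); the cylinder at (3, 14) is not intersected at this z (z outside [8, 16.5]); the cube at (-0.5, 13.5) is absent (z outside [1, 18.5]); Taking the first minus the rest: none of the subtracted shapes is present at this height, so the r=11 cylinder is unchanged — 1 connected region; (whole slice rotated 5° about Z — lengths, areas and connectivity unchanged). The result has 1 disconnected region.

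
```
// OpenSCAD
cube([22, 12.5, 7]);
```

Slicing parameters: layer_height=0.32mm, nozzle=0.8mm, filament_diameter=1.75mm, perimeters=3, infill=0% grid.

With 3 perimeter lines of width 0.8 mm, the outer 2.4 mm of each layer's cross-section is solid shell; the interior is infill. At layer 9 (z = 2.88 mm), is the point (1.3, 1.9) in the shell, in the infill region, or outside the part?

shell

At z = 2.88 mm: the 22×12.5 cube contributes its full rectangle. Overall, the cross-section is a single solid region. The nearest boundary edge runs (0.00, 12.50)→(0.00, 0.00); distance from the point to it = 1.30 mm. The point is inside the cross-section, 1.30 mm from the nearest boundary — within the 2.4 mm shell band (3 × 0.8).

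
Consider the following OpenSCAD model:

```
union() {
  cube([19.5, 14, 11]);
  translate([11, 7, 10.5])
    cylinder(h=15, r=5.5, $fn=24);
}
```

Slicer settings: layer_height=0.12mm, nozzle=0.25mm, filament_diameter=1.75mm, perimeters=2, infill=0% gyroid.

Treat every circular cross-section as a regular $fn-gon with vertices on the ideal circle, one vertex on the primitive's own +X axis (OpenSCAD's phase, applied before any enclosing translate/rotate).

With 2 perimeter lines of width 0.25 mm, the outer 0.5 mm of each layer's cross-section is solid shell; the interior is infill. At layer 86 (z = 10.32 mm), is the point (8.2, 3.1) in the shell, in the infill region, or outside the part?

At z = 10.32 mm: the 19.5×14 cube contributes its full rectangle; the cylinder at (11, 7) is absent (z outside [10.5, 25.5]); Merging all regions: only the 19.5×14 cube is present, so the union is just that shape — 1 connected region. Overall, the cross-section is a single solid region. The nearest boundary edge runs (0.00, 0.00)→(19.50, 0.00); distance from the point to it = 3.10 mm. The point is inside the cross-section and 3.10 mm from the nearest boundary — more than the 0.5 mm shell width (2 × 0.25), so it's in the infill interior.

infill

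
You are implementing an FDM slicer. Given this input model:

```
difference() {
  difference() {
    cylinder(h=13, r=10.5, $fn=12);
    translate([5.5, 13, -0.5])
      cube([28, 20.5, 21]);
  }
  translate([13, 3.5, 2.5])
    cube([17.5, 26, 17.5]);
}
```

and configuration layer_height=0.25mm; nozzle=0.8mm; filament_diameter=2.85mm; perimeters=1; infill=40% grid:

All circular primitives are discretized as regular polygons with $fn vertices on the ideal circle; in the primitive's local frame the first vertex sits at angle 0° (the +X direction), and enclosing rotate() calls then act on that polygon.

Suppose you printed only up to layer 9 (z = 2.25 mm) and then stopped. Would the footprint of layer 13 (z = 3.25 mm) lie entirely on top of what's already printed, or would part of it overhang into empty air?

entirely on top

Compare the two slices. At z = 2.25: the cylinder: section is a regular 12-gon, circumradius r=10.5 (area = (12/2)·10.500²·sin(360°/12) = 330.75 mm²); the cube at (5.5, 13) is present — its section is the full 28×20.5 rectangle (area 574.00 mm²); Taking the first minus the rest: starting from the r=10.5 cylinder (330.75 mm²), the 28×20.5 cube at (5.5, 13) misses the remaining region (no effect) — area = 330.75 mm²; the cube at (13, 3.5) does not reach this height (z outside [2.5, 20]); After the difference (first − rest): none of the subtracted shapes is present at this height, so that combined region is unchanged — area = 330.75 mm². At z = 3.25: the cylinder: section is a regular 12-gon, circumradius r=10.5 (area = (12/2)·10.500²·sin(360°/12) = 330.75 mm²); the cube at (5.5, 13) (footprint 28×20.5) is included at this height (area 574.00 mm²); Subtracting the remaining from the first: starting from the r=10.5 cylinder (330.75 mm²), the 28×20.5 cube at (5.5, 13) misses the remaining region (no effect) — area = 330.75 mm²; the cube at (13, 3.5) (footprint 17.5×26) is included at this height (area 455.00 mm²); After the difference (first − rest): starting from the result so far (330.75 mm²), the 17.5×26 cube at (13, 3.5) misses the remaining region (no effect) — area = 330.75 mm². Checking containment: the cross-section at z = 3.25 is a subset of the cross-section at z = 2.25.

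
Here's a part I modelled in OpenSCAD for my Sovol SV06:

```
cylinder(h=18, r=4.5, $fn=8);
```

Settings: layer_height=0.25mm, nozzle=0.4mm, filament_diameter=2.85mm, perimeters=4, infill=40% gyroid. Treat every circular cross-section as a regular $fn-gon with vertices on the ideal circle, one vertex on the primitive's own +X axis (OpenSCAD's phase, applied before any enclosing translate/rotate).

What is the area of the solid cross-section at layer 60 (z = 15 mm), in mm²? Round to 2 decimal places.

57.28 mm²

At z = 15 mm: the r=4.5 cylinder gives a regular 8-gon of circumradius 4.5 (constant along its height) (area = (8/2)·4.500²·sin(360°/8) = 57.28 mm²). Overall, the cross-section is a single solid region. Net area = 57.28 mm².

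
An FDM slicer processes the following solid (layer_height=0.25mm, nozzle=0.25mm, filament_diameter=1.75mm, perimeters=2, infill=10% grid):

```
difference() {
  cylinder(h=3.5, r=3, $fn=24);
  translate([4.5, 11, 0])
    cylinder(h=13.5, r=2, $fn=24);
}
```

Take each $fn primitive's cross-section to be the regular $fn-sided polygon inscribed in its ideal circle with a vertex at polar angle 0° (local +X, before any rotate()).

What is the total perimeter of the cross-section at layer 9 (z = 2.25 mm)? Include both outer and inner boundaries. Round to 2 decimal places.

18.80 mm

At z = 2.25 mm: the cylinder: section is a regular 24-gon, circumradius r=3 (perimeter = 2·24·3.000·sin(180°/24) = 18.80 mm); the r=2 cylinder at (4.5, 11) gives a regular 24-gon of circumradius 2 (constant along its height) (perimeter = 2·24·2.000·sin(180°/24) = 12.53 mm); Subtracting the remaining from the first: starting from the r=3 cylinder, the r=2 cylinder at (4.5, 11) misses the remaining region (no effect) — boundary = 18.80 mm. Overall, the cross-section is a single solid region. Total boundary length (outer) = 18.80 mm.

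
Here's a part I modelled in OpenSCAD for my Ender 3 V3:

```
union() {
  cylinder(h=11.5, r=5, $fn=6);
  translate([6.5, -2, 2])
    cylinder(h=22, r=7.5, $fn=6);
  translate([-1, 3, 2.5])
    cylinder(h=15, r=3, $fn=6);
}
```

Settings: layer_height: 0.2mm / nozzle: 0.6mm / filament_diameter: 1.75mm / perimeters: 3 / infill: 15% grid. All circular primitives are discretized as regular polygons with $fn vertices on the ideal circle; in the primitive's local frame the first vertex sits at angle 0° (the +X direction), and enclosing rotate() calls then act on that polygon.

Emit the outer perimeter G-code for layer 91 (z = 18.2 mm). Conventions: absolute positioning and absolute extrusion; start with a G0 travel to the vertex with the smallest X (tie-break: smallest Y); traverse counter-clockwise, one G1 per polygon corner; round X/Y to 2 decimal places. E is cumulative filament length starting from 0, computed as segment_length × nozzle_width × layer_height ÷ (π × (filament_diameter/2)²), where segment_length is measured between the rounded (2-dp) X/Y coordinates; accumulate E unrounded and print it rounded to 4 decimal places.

At z = 18.2 mm: the cylinder is absent (z outside [0, 11.5]); the r=7.5 cylinder at (6.5, -2) gives a regular 6-gon of circumradius 7.5 (constant along its height); the cylinder at (-1, 3) is absent (z outside [2.5, 17.5]); Combining (union): only the r=7.5 cylinder at (6.5, -2) is present, so the union is just that shape — 1 connected region. The outline is a single polygon with 6 vertices. Extrusion per mm of travel: 0.6 × 0.2 / (π × 0.875²) = 0.049890. Accumulating E over each segment gives final E = 2.2459.

G0 X-1.00 Y-2.00 Z18.20
G1 X2.75 Y-8.50 E0.3744
G1 X10.25 Y-8.50 E0.7486
G1 X14.00 Y-2.00 E1.1229
G1 X10.25 Y4.50 E1.4973
G1 X2.75 Y4.50 E1.8715
G1 X-1.00 Y-2.00 E2.2459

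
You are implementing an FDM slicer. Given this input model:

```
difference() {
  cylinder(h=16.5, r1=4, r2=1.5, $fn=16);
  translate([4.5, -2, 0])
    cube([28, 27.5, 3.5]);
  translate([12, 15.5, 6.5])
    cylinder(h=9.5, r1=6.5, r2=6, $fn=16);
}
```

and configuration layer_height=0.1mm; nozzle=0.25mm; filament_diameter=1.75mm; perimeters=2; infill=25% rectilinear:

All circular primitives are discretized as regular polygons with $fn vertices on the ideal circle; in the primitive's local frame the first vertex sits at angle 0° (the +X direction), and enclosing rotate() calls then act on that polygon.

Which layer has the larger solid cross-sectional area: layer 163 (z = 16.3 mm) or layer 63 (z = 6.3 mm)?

Layer 163 (z = 16.3): the cone: at t=0.988 of its height the radius interpolates to r₁+(r₂−r₁)t = 1.530, giving a regular 16-gon of that circumradius (area = (16/2)·1.530²·sin(360°/16) = 7.17 mm²); the cube at (4.5, -2) is absent (z outside [0, 3.5]); the cone at (12, 15.5) is absent (z outside [6.5, 16]); Taking the first minus the rest: none of the subtracted shapes is present at this height, so the cone is unchanged — area = 7.17 mm². So its area = 7.17 mm². Layer 63 (z = 6.3): the cone contributes a regular 16-gon of circumradius 3.045 (interpolated between r1=4 and r2=1.5 at t=0.382) (area = (16/2)·3.045²·sin(360°/16) = 28.39 mm²); the cube at (4.5, -2) is not intersected at this z (z outside [0, 3.5]); the cone at (12, 15.5) is not intersected at this z (z outside [6.5, 16]); Subtracting the remaining from the first: none of the subtracted shapes is present at this height, so the cone is unchanged — area = 28.39 mm². So its area = 28.39 mm². Layer 63 is larger (28.39 vs 7.17 mm²).

layer 63 (z = 6.3 mm)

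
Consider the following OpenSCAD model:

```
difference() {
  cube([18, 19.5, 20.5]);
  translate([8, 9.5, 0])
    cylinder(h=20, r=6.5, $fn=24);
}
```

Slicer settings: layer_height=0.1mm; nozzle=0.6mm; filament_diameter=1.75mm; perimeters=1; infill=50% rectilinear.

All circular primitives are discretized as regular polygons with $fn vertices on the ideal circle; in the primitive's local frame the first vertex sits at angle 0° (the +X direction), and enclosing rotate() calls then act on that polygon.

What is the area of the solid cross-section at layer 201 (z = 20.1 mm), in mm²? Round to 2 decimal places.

351.00 mm²

At z = 20.1 mm: the 18×19.5 cube contributes its full rectangle (area 351.00 mm²); the cylinder at (8, 9.5) is not intersected at this z (z outside [0, 20]); Taking the first minus the rest: none of the subtracted shapes is present at this height, so the 18×19.5 cube is unchanged — area = 351.00 mm². Overall, the cross-section is a single solid region. Net area = 351.00 mm².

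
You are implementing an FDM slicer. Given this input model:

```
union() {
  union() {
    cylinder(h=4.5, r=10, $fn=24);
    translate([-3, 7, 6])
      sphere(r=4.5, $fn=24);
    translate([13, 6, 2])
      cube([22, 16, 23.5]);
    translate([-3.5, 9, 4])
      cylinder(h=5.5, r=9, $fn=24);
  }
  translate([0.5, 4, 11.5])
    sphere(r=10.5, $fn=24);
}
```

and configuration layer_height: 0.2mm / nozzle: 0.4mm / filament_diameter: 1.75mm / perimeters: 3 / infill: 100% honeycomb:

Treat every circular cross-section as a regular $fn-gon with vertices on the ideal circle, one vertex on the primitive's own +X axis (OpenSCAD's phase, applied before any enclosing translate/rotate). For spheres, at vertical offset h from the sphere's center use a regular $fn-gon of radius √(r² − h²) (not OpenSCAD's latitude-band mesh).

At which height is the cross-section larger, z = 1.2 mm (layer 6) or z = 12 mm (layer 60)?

Layer 6 (z = 1.2): the cylinder: section is a regular 24-gon, circumradius r=10 (area = (24/2)·10.000²·sin(360°/24) = 310.58 mm²); the sphere at (-3, 7) is absent (|z−center|=4.800 > r=4.5); the cube at (13, 6) is not intersected at this z (z outside [2, 25.5]); the cylinder at (-3.5, 9) is absent (z outside [4, 9.5]); Combining (union): only the r=10 cylinder is present, so the union is just that shape — area = 310.58 mm²; the r=10.5 sphere at (0.5, 4) contributes a regular 24-gon of circumradius √(10.5²−10.3²) = 2.040 (area = (24/2)·2.040²·sin(360°/24) = 12.92 mm²); Taking the union: the r=10.5 sphere at (0.5, 4) lies entirely inside the result so far, so the union is just the result so far — area = 310.58 mm². So its area = 310.58 mm². Layer 60 (z = 12): the cylinder does not reach this height (z outside [0, 4.5]); the sphere at (-3, 7) is not intersected at this z (|z−center|=6.000 > r=4.5); the cube at (13, 6) is present — its section is the full 22×16 rectangle (area 352.00 mm²); the cylinder at (-3.5, 9) does not reach this height (z outside [4, 9.5]); Merging all regions: only the 22×16 cube at (13, 6) is present, so the union is just that shape — area = 352.00 mm²; the sphere at (0.5, 4): section is a regular 24-gon, circumradius = √(r²−h²) = √(10.5²−0.5²) = 10.488 (area = (24/2)·10.488²·sin(360°/24) = 341.64 mm²); Combining (union): the 2 present regions are separate (no shared area or edge), so areas and boundary lengths simply add and each stays a separate island — area = 693.64 mm². So its area = 693.64 mm². Layer 60 is larger (693.64 vs 310.58 mm²).

layer 60 (z = 12 mm)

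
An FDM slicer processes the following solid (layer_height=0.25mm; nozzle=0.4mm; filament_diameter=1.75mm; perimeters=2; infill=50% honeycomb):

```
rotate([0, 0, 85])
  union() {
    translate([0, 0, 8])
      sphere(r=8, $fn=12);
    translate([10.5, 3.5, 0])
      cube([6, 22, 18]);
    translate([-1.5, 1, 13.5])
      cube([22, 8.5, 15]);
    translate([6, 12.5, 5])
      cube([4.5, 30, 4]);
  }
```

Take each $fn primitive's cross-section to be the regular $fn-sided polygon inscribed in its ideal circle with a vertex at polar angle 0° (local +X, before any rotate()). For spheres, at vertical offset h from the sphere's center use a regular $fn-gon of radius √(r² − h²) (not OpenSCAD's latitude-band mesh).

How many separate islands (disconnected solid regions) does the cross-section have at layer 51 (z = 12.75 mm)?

At z = 12.75 mm: the r=8 sphere slices to a regular 12-gon of circumradius 6.437 (√(r²−h²) with h=4.75 from center); the cube at (10.5, 3.5) is present — its section is the full 6×22 rectangle; the cube at (-1.5, 1) does not reach this height (z outside [13.5, 28.5]); the cube at (6, 12.5) is not intersected at this z (z outside [5, 9]); Combining (union): the 2 present regions are separate (no shared area or edge), so areas and boundary lengths simply add and each stays a separate island — 2 connected regions; (whole slice rotated 85° about Z — lengths, areas and connectivity unchanged). Overall, the cross-section has 2 separate islands. Island count = 2.

2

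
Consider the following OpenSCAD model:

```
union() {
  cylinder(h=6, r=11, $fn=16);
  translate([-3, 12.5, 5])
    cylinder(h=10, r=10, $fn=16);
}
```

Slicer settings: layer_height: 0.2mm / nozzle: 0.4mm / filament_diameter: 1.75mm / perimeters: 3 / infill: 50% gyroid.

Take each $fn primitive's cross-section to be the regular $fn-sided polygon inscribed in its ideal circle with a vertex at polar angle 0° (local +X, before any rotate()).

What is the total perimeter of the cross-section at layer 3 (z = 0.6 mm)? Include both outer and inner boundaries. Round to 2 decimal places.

68.67 mm

At z = 0.6 mm: the cylinder: section is a regular 16-gon, circumradius r=11 (perimeter = 2·16·11.000·sin(180°/16) = 68.67 mm); the cylinder at (-3, 12.5) does not reach this height (z outside [5, 15]); Merging all regions: only the r=11 cylinder is present, so the union is just that shape — boundary = 68.67 mm. Overall, the cross-section is a single solid region. Total boundary length (outer) = 68.67 mm.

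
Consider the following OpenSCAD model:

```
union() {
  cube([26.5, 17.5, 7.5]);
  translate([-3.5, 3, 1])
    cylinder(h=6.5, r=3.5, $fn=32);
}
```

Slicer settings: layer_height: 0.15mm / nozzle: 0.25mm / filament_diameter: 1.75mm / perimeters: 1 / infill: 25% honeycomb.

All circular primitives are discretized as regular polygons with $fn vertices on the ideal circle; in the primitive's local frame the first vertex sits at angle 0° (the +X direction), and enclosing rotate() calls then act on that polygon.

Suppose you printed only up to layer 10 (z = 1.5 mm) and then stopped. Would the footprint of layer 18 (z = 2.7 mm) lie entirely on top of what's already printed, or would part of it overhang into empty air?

Compare the two slices. At z = 1.5: the cube is present — its section is the full 26.5×17.5 rectangle (area 463.75 mm²); the r=3.5 cylinder at (-3.5, 3) gives a regular 32-gon of circumradius 3.5 (constant along its height) (area = (32/2)·3.500²·sin(360°/32) = 38.24 mm²); Combining (union): the 2 present regions are separate (no shared area or edge), so areas and boundary lengths simply add and each stays a separate island — area = 501.99 mm². At z = 2.7: the 26.5×17.5 cube contributes its full rectangle (area 463.75 mm²); the r=3.5 cylinder at (-3.5, 3) gives a regular 32-gon of circumradius 3.5 (constant along its height) (area = (32/2)·3.500²·sin(360°/32) = 38.24 mm²); Taking the union: the 2 present regions are separate (no shared area or edge), so areas and boundary lengths simply add and each stays a separate island — area = 501.99 mm². Checking containment: the cross-section at z = 2.7 is a subset of the cross-section at z = 1.5.

entirely on top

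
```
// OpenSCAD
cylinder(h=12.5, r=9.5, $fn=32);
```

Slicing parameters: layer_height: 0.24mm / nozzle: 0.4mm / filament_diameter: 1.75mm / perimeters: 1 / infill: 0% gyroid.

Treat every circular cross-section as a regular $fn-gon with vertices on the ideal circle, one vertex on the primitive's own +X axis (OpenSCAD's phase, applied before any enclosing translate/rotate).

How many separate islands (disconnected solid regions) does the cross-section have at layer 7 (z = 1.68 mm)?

At z = 1.68 mm: the r=9.5 cylinder contributes a regular 32-gon of circumradius 9.5. Overall, the cross-section is a single solid region. Island count = 1.

1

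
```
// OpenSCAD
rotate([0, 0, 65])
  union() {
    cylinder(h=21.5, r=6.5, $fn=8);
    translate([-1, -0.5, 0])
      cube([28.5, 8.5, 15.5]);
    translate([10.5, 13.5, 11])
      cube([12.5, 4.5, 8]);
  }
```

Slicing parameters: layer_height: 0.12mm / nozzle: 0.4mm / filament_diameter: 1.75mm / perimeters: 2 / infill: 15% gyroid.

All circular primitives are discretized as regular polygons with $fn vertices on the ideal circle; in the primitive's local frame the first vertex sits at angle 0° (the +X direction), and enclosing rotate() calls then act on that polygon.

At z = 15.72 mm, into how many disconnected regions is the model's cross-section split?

2

At z = 15.72 mm: the r=6.5 cylinder contributes a regular 8-gon of circumradius 6.5; the cube at (-1, -0.5) is absent (z outside [0, 15.5]); the 12.5×4.5 cube at (10.5, 13.5) contributes its full rectangle; Taking the union: the 2 present regions are separate (no shared area or edge), so areas and boundary lengths simply add and each stays a separate island — 2 connected regions; (rotated 65° about Z; rotation is an isometry so areas/perimeters/island counts are preserved). The result has 2 disconnected regions.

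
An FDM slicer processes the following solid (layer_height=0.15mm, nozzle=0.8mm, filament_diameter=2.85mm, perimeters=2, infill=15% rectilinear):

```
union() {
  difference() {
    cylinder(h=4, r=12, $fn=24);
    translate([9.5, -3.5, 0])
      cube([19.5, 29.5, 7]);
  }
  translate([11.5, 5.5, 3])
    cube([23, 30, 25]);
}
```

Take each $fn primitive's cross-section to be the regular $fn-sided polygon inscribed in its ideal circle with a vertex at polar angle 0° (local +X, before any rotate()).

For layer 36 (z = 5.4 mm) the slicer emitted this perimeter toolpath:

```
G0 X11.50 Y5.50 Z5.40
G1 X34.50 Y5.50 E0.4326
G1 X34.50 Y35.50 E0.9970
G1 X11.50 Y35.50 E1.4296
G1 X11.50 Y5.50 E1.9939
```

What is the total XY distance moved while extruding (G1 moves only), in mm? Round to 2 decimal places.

Sum the Euclidean lengths of each G1 segment: total = 106.00 mm.

106.00 mm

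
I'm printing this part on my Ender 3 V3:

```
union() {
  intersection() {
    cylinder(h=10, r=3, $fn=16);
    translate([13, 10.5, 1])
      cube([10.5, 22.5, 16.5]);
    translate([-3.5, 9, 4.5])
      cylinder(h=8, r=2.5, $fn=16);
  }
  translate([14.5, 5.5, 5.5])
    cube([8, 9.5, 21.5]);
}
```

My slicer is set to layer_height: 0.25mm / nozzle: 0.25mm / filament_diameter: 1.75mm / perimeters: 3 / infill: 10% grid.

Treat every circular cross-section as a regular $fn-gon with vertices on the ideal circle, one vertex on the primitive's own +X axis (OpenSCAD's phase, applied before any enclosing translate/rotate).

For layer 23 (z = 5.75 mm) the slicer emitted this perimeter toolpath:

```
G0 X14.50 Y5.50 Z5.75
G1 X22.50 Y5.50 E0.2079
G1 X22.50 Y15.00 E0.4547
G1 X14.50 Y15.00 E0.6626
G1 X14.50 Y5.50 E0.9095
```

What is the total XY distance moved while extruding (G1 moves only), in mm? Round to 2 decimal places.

35.00 mm

Sum the Euclidean lengths of each G1 segment: total = 35.00 mm.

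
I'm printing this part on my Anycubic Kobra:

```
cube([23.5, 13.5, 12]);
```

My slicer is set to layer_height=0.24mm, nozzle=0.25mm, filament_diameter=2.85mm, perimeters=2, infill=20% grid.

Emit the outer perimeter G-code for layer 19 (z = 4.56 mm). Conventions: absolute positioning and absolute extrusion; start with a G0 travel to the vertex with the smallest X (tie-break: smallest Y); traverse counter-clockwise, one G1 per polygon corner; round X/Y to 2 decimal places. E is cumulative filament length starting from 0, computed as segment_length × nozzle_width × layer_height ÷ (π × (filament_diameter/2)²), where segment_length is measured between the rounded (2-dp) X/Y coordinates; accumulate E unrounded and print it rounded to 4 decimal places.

At z = 4.56 mm: the cube (footprint 23.5×13.5) is included at this height. The outline is a single polygon with 4 vertices. Extrusion per mm of travel: 0.25 × 0.24 / (π × 1.425²) = 0.009405. Accumulating E over each segment gives final E = 0.6960.

G0 X0.00 Y0.00 Z4.56
G1 X23.50 Y0.00 E0.2210
G1 X23.50 Y13.50 E0.3480
G1 X0.00 Y13.50 E0.5690
G1 X0.00 Y0.00 E0.6960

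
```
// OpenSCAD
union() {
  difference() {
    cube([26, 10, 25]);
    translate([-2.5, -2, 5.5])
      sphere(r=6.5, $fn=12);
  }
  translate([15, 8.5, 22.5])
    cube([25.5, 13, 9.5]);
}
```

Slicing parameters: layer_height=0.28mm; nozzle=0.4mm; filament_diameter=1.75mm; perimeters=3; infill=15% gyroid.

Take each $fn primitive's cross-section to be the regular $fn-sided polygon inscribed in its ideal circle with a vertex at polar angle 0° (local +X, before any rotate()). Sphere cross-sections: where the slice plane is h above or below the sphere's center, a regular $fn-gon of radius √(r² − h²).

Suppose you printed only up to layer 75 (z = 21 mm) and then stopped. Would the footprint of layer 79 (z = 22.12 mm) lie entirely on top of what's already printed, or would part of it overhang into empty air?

Compare the two slices. At z = 21: the cube is present — its section is the full 26×10 rectangle (area 260.00 mm²); the sphere at (-2.5, -2) does not reach this height (|z−center|=15.500 > r=6.5); After the difference (first − rest): none of the subtracted shapes is present at this height, so the 26×10 cube is unchanged — area = 260.00 mm²; the cube at (15, 8.5) does not reach this height (z outside [22.5, 32]); Combining (union): only that combined region is present, so the union is just that shape — area = 260.00 mm². At z = 22.12: the 26×10 cube contributes its full rectangle (area 260.00 mm²); the sphere at (-2.5, -2) is not intersected at this z (|z−center|=16.620 > r=6.5); Subtracting the remaining from the first: none of the subtracted shapes is present at this height, so the 26×10 cube is unchanged — area = 260.00 mm²; the cube at (15, 8.5) is absent (z outside [22.5, 32]); Combining (union): only the result so far is present, so the union is just that shape — area = 260.00 mm². Checking containment: the cross-section at z = 22.12 is a subset of the cross-section at z = 21.

entirely on top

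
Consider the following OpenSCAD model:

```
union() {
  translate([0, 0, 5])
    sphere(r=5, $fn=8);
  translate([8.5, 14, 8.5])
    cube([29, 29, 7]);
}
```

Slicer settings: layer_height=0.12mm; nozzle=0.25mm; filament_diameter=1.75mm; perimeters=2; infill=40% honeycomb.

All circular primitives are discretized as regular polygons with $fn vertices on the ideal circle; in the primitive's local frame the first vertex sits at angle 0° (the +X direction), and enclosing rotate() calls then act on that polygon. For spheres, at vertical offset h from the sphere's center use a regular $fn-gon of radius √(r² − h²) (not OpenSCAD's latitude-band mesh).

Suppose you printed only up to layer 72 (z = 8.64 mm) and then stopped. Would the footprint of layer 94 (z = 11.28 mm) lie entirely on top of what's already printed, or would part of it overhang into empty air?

entirely on top

Compare the two slices. At z = 8.64: the sphere: section is a regular 8-gon, circumradius = √(r²−h²) = √(5²−3.64²) = 3.428 (area = (8/2)·3.428²·sin(360°/8) = 33.24 mm²); the 29×29 cube at (8.5, 14) contributes its full rectangle (area 841.00 mm²); Combining (union): the 2 present regions are separate (no shared area or edge), so areas and boundary lengths simply add and each stays a separate island — area = 874.24 mm². At z = 11.28: the sphere is absent (|z−center|=6.280 > r=5); the cube at (8.5, 14) is present — its section is the full 29×29 rectangle (area 841.00 mm²); Combining (union): only the 29×29 cube at (8.5, 14) is present, so the union is just that shape — area = 841.00 mm². Checking containment: the cross-section at z = 11.28 is a subset of the cross-section at z = 8.64.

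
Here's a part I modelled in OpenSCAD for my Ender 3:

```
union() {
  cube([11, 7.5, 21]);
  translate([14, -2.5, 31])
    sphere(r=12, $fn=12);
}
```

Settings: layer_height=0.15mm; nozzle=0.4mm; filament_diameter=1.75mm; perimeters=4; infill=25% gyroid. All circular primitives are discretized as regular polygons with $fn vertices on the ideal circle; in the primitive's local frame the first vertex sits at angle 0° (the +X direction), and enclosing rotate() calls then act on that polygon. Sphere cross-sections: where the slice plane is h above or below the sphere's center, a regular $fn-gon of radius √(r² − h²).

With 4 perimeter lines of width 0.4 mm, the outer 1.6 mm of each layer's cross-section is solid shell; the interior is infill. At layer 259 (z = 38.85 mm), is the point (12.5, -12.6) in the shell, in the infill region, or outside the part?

At z = 38.85 mm: the cube does not reach this height (z outside [0, 21]); the r=12 sphere at (14, -2.5) contributes a regular 12-gon of circumradius √(12²−7.85²) = 9.076; Taking the union: only the r=12 sphere at (14, -2.5) is present, so the union is just that shape — 1 connected region. Overall, the cross-section is a single solid region. The nearest boundary edge runs (9.46, -10.36)→(14.00, -11.58); distance from the point to it = 1.38 mm. The point is not inside any of the regions above, so it lies outside the cross-section (1.38 mm from the nearest boundary).

outside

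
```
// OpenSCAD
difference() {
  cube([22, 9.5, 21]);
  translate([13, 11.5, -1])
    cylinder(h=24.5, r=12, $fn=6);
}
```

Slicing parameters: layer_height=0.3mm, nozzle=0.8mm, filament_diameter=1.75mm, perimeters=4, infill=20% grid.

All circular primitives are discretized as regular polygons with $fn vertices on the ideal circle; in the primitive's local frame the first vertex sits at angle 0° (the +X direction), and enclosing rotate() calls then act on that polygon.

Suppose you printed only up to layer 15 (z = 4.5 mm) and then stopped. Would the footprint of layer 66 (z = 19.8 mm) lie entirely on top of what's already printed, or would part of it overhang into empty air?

entirely on top

Compare the two slices. At z = 4.5: the cube is present — its section is the full 22×9.5 rectangle (area 209.00 mm²); the r=12 cylinder at (13, 11.5) gives a regular 6-gon of circumradius 12 (constant along its height) (area = (6/2)·12.000²·sin(360°/6) = 374.12 mm²); After the difference (first − rest): starting from the 22×9.5 cube (209.00 mm²), the r=12 cylinder at (13, 11.5) partially overlaps it — only the 138.42 mm² overlap (of its 374.12 mm²) is removed, clipping the outline — area = 70.58 mm². At z = 19.8: the cube is present — its section is the full 22×9.5 rectangle (area 209.00 mm²); the r=12 cylinder at (13, 11.5) gives a regular 6-gon of circumradius 12 (constant along its height) (area = (6/2)·12.000²·sin(360°/6) = 374.12 mm²); Taking the first minus the rest: starting from the 22×9.5 cube (209.00 mm²), the r=12 cylinder at (13, 11.5) partially overlaps it — only the 138.42 mm² overlap (of its 374.12 mm²) is removed, clipping the outline — area = 70.58 mm². Checking containment: the cross-section at z = 19.8 is a subset of the cross-section at z = 4.5.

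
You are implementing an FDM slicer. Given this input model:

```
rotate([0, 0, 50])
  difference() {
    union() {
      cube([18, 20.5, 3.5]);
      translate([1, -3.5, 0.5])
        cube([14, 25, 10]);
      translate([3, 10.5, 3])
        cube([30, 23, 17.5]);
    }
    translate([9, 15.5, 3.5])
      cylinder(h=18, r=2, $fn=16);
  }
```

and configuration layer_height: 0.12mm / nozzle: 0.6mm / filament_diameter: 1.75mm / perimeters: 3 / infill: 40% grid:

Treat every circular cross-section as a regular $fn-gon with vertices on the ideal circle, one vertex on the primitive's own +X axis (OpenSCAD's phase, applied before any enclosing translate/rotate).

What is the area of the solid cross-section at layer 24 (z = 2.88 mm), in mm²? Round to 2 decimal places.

At z = 2.88 mm: the cube (footprint 18×20.5) is included at this height (area 369.00 mm²); the cube at (1, -3.5) is present — its section is the full 14×25 rectangle (area 350.00 mm²); the cube at (3, 10.5) is absent (z outside [3, 20.5]); Combining (union): the regions partially overlap — summed areas 719.00 mm² minus the doubly-counted overlap 287.00 mm² gives 432.00 mm² — area = 432.00 mm²; the cylinder at (9, 15.5) does not reach this height (z outside [3.5, 21.5]); After the difference (first − rest): none of the subtracted shapes is present at this height, so that combined region is unchanged — area = 432.00 mm²; (rotated 50° about Z; rotation is an isometry so areas/perimeters/island counts are preserved). Overall, the cross-section is a single solid region. Net area = 432.00 mm².

432.00 mm²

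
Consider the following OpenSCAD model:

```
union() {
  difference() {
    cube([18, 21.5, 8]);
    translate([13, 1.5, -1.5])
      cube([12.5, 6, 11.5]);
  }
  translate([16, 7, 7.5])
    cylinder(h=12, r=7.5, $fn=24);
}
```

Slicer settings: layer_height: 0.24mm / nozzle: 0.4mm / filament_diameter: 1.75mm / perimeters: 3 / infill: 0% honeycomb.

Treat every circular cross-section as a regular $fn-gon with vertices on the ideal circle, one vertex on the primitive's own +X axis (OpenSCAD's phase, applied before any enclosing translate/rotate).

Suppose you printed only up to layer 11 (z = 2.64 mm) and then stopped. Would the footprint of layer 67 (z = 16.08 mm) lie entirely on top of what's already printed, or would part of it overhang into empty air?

part overhangs

Compare the two slices. At z = 2.64: the 18×21.5 cube contributes its full rectangle (area 387.00 mm²); the cube at (13, 1.5) is present — its section is the full 12.5×6 rectangle (area 75.00 mm²); After the difference (first − rest): starting from the 18×21.5 cube (387.00 mm²), the 12.5×6 cube at (13, 1.5) partially overlaps it — only the 30.00 mm² overlap (of its 75.00 mm²) is removed, clipping the outline — area = 357.00 mm²; the cylinder at (16, 7) is absent (z outside [7.5, 19.5]); Taking the union: only the result so far is present, so the union is just that shape — area = 357.00 mm². At z = 16.08: the cube is not intersected at this z (z outside [0, 8]); the cube at (13, 1.5) does not reach this height (z outside [-1.5, 10]); Taking the first minus the rest: the first operand is absent here, so nothing remains; the r=7.5 cylinder at (16, 7) gives a regular 24-gon of circumradius 7.5 (constant along its height) (area = (24/2)·7.500²·sin(360°/24) = 174.70 mm²); Merging all regions: only the r=7.5 cylinder at (16, 7) is present, so the union is just that shape — area = 174.70 mm². Checking containment: at z = 16.08 the cross-section extends beyond the z = 2.64 cross-section by about 89.41 mm².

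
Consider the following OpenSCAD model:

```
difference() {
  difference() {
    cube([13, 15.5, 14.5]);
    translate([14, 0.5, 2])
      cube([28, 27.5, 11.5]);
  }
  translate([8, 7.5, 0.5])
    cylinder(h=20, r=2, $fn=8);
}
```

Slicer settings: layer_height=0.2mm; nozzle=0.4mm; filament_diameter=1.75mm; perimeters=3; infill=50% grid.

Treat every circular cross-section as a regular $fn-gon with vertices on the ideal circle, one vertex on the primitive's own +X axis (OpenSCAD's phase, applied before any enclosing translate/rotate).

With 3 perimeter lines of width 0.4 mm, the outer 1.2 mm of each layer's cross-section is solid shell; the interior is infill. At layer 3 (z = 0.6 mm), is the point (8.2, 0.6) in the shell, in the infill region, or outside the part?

shell

At z = 0.6 mm: the 13×15.5 cube contributes its full rectangle; the cube at (14, 0.5) does not reach this height (z outside [2, 13.5]); After the difference (first − rest): none of the subtracted shapes is present at this height, so the 13×15.5 cube is unchanged — 1 connected region; the r=2 cylinder at (8, 7.5) contributes a regular 8-gon of circumradius 2; After the difference (first − rest): starting from the result so far, the r=2 cylinder at (8, 7.5) lies wholly inside it (removes its full 11.31 mm² and its 12.25 mm outline becomes a hole wall) — 1 connected region with 1 hole. Overall, the cross-section is one region with 1 hole. The nearest boundary edge runs (13.00, 0.00)→(0.00, 0.00); distance from the point to it = 0.60 mm. The point is inside the cross-section, 0.60 mm from the nearest boundary — within the 1.2 mm shell band (3 × 0.4).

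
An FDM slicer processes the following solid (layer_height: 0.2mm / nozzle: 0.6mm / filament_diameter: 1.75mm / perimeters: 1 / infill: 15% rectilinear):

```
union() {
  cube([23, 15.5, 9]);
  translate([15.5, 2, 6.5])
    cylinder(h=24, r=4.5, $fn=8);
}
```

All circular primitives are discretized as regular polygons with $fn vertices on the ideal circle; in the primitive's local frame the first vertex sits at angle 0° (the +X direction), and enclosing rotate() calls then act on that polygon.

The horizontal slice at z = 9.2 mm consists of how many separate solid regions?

1

At z = 9.2 mm: the cube does not reach this height (z outside [0, 9]); the cylinder at (15.5, 2): section is a regular 8-gon, circumradius r=4.5; Combining (union): only the r=4.5 cylinder at (15.5, 2) is present, so the union is just that shape — 1 connected region. The result has 1 disconnected region.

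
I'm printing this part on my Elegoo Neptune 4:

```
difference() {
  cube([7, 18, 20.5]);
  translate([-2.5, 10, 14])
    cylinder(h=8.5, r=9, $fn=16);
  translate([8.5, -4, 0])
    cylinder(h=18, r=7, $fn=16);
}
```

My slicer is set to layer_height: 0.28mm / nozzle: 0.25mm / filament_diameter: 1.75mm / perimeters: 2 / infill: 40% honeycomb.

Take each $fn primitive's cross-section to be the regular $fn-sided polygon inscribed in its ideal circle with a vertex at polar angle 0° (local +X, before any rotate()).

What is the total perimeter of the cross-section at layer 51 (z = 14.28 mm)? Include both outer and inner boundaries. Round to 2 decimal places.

51.84 mm

At z = 14.28 mm: the 7×18 cube contributes its full rectangle (perimeter 50.00 mm); the cylinder at (-2.5, 10): section is a regular 16-gon, circumradius r=9 (perimeter = 2·16·9.000·sin(180°/16) = 56.19 mm); the cylinder at (8.5, -4): section is a regular 16-gon, circumradius r=7 (perimeter = 2·16·7.000·sin(180°/16) = 43.70 mm); After the difference (first − rest): starting from the 7×18 cube, the r=9 cylinder at (-2.5, 10) partially overlaps it — only the 79.77 mm² overlap (of its 247.98 mm²) is removed, clipping the outline; the r=7 cylinder at (8.5, -4) partially overlaps it — only the 7.23 mm² overlap (of its 150.01 mm²) is removed, clipping the outline — boundary = 51.84 mm. Overall, the cross-section is a single solid region. Total boundary length (outer) = 51.84 mm.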